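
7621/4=1905+1/4  =  1905.25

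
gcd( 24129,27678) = 21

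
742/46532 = 371/23266 = 0.02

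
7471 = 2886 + 4585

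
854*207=176778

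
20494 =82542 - 62048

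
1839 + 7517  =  9356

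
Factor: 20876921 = 13^1  *307^1*5231^1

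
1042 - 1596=-554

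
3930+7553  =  11483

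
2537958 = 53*47886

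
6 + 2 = 8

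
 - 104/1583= - 1 + 1479/1583=- 0.07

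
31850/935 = 6370/187 = 34.06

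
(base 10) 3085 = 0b110000001101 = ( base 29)3jb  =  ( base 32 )30D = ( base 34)2MP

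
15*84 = 1260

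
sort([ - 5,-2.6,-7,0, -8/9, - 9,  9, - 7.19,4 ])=[-9, - 7.19,-7, - 5,  -  2.6,-8/9, 0,  4 , 9]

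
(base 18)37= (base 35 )1q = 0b111101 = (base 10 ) 61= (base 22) 2h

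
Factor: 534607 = 534607^1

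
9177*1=9177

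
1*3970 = 3970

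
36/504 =1/14 = 0.07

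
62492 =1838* 34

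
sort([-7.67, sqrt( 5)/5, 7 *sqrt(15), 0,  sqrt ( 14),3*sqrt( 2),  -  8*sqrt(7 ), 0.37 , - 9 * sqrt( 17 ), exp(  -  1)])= [- 9*sqrt ( 17 ),  -  8*sqrt( 7),- 7.67, 0, exp( - 1), 0.37, sqrt( 5)/5, sqrt( 14),  3*sqrt (2), 7*sqrt (15 ) ]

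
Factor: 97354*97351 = 9477509254 = 2^1*67^1*1453^1 * 48677^1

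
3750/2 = 1875 = 1875.00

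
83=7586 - 7503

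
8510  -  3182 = 5328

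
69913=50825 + 19088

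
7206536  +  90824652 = 98031188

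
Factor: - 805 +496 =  - 309 = -3^1*103^1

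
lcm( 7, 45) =315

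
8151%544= 535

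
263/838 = 263/838 = 0.31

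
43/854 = 43/854 = 0.05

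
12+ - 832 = - 820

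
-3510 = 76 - 3586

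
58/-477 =-58/477 = - 0.12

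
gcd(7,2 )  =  1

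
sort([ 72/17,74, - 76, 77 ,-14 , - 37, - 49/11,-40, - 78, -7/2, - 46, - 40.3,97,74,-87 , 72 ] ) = [ - 87, -78 , - 76, - 46, - 40.3, - 40, - 37, - 14, - 49/11,- 7/2,72/17, 72, 74 , 74, 77 , 97]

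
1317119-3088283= - 1771164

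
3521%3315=206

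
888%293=9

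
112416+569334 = 681750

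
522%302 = 220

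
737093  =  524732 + 212361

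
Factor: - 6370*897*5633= - 2^1*3^1*5^1 *7^2*13^2*23^1*43^1*131^1= - 32186342370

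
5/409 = 5/409= 0.01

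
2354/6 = 392 +1/3 =392.33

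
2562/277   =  2562/277 = 9.25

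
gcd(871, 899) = 1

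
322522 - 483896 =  - 161374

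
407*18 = 7326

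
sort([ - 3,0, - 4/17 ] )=[ - 3, - 4/17,0]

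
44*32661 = 1437084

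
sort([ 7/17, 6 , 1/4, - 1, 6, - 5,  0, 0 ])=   [ - 5,- 1,0,  0,1/4, 7/17, 6,6 ]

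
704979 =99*7121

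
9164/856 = 2291/214 = 10.71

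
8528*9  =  76752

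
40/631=40/631  =  0.06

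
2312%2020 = 292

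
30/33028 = 15/16514 = 0.00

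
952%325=302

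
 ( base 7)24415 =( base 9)8671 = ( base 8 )14356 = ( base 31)6JR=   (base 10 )6382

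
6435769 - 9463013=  - 3027244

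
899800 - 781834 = 117966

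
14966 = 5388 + 9578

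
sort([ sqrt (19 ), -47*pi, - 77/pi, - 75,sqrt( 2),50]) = [-47*pi,-75, - 77/pi,sqrt (2 ),sqrt(19 ) , 50 ] 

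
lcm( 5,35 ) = 35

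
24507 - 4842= 19665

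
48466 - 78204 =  - 29738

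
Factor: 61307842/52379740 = 2^( - 1)*5^( - 1)*7^( - 1)*23^(-1)*16267^( - 1 )*30653921^1= 30653921/26189870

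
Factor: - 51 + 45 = - 6=- 2^1*3^1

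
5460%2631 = 198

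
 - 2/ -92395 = 2/92395 = 0.00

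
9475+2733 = 12208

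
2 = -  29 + 31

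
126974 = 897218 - 770244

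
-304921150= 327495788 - 632416938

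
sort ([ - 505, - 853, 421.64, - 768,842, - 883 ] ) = [ -883, - 853,  -  768, - 505, 421.64,842]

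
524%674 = 524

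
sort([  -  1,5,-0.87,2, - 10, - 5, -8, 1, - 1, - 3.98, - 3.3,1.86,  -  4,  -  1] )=[  -  10, - 8, - 5 , - 4, -3.98, - 3.3,-1, - 1 , - 1, - 0.87,1,1.86,2,5] 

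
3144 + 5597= 8741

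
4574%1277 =743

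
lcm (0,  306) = 0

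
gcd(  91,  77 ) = 7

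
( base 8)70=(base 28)20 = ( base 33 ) 1n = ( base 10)56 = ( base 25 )26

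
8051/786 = 10  +  191/786 = 10.24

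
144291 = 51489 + 92802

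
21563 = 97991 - 76428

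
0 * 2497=0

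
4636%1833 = 970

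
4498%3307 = 1191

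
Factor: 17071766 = 2^1*19^1*523^1 * 859^1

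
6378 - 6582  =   - 204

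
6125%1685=1070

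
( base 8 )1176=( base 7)1601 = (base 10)638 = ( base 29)M0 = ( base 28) MM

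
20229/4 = 5057 + 1/4 = 5057.25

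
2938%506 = 408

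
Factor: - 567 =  - 3^4*7^1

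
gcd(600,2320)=40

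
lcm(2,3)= 6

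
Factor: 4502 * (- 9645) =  - 43421790= - 2^1*3^1*5^1*643^1*2251^1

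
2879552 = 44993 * 64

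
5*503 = 2515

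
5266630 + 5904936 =11171566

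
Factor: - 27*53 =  - 3^3*53^1 = - 1431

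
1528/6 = 764/3 = 254.67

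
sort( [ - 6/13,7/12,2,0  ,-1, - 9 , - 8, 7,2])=[ - 9,-8, - 1, - 6/13,0,7/12,2, 2, 7]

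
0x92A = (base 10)2346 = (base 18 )746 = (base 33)253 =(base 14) BD8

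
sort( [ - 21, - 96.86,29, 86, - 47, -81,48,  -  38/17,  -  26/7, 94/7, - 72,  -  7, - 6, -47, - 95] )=[ - 96.86, -95,-81,- 72, - 47, - 47,  -  21,-7,  -  6 ,  -  26/7, - 38/17,94/7,29, 48 , 86]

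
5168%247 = 228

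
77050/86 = 38525/43 = 895.93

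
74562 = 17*4386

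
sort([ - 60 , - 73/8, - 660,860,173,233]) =[-660, - 60, - 73/8, 173,  233, 860 ] 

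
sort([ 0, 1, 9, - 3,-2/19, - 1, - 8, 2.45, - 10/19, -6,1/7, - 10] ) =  [-10 , -8, - 6,-3, - 1, - 10/19, - 2/19, 0, 1/7,1,2.45 , 9] 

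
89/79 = 89/79=   1.13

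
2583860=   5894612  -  3310752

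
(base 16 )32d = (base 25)17d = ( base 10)813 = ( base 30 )R3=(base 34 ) nv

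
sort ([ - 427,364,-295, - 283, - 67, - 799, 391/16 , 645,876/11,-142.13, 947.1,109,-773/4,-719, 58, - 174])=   [-799,- 719, - 427,  -  295, - 283,-773/4, - 174, - 142.13, - 67,391/16 , 58, 876/11, 109, 364, 645,947.1]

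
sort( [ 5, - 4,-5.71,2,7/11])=[-5.71, - 4,  7/11, 2, 5] 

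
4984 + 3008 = 7992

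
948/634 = 1 + 157/317 = 1.50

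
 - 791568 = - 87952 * 9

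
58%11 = 3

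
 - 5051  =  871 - 5922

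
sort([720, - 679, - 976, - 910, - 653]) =[ - 976, - 910, - 679, - 653, 720 ] 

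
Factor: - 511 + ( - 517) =  -  1028 = -  2^2*257^1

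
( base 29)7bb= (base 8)14111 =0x1849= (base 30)6R7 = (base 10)6217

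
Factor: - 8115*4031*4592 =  - 150211506480 = - 2^4*3^1*5^1 * 7^1*29^1*41^1*139^1*541^1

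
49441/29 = 49441/29 = 1704.86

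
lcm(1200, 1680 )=8400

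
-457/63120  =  -1 + 62663/63120 = -0.01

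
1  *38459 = 38459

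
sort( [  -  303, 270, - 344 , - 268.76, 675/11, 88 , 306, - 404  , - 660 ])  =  [-660, - 404 , - 344, - 303,-268.76,675/11,88, 270, 306 ]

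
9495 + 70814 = 80309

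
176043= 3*58681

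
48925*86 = 4207550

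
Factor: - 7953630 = - 2^1*3^1*5^1*23^1*11527^1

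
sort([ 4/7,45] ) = [4/7,45] 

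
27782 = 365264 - 337482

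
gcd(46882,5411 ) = 1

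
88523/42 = 2107 + 29/42 = 2107.69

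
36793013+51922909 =88715922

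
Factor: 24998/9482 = 29/11 =11^( - 1) * 29^1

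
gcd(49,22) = 1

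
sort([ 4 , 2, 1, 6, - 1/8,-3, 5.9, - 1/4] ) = [ - 3, - 1/4, - 1/8,  1, 2, 4, 5.9,6] 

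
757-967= - 210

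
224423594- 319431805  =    -  95008211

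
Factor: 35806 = 2^1* 17903^1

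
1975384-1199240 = 776144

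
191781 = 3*63927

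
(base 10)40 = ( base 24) 1G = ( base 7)55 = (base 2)101000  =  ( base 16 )28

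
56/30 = 1 + 13/15 = 1.87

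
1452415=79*18385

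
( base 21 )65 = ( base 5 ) 1011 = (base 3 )11212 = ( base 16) 83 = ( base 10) 131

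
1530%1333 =197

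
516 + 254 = 770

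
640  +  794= 1434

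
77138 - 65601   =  11537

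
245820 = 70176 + 175644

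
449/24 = 18  +  17/24 = 18.71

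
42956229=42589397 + 366832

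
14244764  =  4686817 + 9557947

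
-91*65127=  - 5926557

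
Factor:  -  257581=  - 179^1*1439^1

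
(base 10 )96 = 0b1100000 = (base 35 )2Q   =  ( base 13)75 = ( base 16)60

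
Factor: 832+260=2^2*3^1 * 7^1*13^1 = 1092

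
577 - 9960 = -9383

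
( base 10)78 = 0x4e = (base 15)53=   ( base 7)141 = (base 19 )42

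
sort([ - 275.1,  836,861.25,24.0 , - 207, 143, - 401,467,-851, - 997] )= [ - 997, - 851 , - 401,-275.1, - 207, 24.0  ,  143, 467,836,861.25] 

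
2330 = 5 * 466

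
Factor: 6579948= 2^2*3^1*61^1*89^1*101^1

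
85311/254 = 85311/254 = 335.87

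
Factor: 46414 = 2^1*23^1*1009^1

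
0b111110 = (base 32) 1U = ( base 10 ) 62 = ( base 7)116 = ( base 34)1S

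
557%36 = 17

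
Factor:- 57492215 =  - 5^1*11^1*17^2*3617^1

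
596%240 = 116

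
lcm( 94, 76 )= 3572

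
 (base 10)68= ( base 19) 3b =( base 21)35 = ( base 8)104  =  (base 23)2m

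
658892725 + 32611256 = 691503981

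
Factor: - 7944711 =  - 3^1* 31^1*85427^1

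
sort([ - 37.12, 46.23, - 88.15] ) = [ - 88.15,-37.12, 46.23 ] 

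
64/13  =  64/13 = 4.92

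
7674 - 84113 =-76439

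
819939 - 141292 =678647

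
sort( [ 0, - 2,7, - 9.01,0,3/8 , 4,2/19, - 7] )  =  [ - 9.01, - 7, - 2, 0,0, 2/19,3/8,4,7] 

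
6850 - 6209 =641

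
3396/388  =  8+73/97 = 8.75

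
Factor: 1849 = 43^2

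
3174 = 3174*1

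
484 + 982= 1466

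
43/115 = 43/115 = 0.37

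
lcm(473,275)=11825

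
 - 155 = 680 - 835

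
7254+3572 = 10826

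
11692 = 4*2923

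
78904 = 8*9863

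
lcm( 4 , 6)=12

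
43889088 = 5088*8626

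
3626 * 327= 1185702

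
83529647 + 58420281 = 141949928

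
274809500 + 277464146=552273646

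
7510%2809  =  1892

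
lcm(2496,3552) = 92352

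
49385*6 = 296310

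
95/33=2 + 29/33 = 2.88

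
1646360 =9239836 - 7593476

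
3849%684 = 429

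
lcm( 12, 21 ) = 84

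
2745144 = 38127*72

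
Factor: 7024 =2^4*439^1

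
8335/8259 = 8335/8259 = 1.01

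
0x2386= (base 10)9094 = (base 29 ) anh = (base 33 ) 8bj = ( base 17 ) 1e7g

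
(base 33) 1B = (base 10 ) 44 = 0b101100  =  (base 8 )54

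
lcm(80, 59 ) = 4720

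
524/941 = 524/941= 0.56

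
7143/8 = 7143/8=892.88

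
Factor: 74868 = 2^2*3^1*17^1* 367^1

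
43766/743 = 58 + 672/743 = 58.90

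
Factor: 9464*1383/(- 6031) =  - 2^3*3^1*7^1*13^2*37^( - 1)*163^( - 1)*461^1 = - 13088712/6031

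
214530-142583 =71947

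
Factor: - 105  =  -3^1 * 5^1*7^1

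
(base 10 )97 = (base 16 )61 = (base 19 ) 52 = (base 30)37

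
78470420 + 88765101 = 167235521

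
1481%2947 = 1481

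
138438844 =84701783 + 53737061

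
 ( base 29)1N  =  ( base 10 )52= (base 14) 3a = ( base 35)1H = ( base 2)110100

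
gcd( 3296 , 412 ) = 412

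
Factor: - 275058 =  - 2^1 * 3^2*7^1*37^1*59^1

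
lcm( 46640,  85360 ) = 4524080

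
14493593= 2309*6277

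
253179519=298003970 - 44824451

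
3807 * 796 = 3030372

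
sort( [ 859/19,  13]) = [13,859/19]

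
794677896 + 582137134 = 1376815030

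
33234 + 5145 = 38379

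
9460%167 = 108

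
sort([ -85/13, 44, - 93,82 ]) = [ - 93, - 85/13 , 44,82]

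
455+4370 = 4825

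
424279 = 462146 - 37867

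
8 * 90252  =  722016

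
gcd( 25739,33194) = 7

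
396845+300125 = 696970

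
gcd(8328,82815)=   3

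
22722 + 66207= 88929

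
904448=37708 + 866740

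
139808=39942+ 99866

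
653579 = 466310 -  - 187269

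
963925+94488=1058413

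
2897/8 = 2897/8 = 362.12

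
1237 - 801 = 436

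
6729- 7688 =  - 959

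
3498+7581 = 11079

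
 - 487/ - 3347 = 487/3347 = 0.15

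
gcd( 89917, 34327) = 1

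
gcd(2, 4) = 2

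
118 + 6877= 6995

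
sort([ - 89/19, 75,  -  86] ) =[ - 86, - 89/19, 75] 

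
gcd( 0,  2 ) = 2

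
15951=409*39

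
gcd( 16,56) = 8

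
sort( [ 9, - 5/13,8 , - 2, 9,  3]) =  [ - 2, -5/13,3,8,9, 9]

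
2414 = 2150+264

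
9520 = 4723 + 4797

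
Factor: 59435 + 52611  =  112046 = 2^1*11^2 *463^1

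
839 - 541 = 298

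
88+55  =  143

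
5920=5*1184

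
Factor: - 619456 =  - 2^6* 9679^1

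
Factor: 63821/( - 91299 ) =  - 3^( - 1 )*13^ ( - 1 )*19^1*2341^( - 1)*3359^1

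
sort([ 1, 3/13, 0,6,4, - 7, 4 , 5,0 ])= [ - 7,0,0, 3/13,1, 4, 4 , 5, 6] 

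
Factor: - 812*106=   -  86072 = - 2^3 *7^1 *29^1 *53^1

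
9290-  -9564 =18854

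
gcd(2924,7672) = 4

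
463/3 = 463/3=154.33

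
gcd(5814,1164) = 6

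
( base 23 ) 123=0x242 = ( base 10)578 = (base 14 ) 2D4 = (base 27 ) LB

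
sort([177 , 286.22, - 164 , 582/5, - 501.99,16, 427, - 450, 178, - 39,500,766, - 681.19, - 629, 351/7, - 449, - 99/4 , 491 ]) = [ - 681.19,-629, - 501.99, - 450, - 449, - 164, - 39, - 99/4,16  ,  351/7, 582/5, 177, 178,286.22, 427 , 491, 500, 766]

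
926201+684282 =1610483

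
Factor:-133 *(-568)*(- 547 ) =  - 2^3 * 7^1 *19^1 * 71^1*547^1 = - 41322568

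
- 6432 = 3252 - 9684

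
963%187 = 28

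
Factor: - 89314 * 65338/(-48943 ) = 5835598132/48943=2^2*7^1 * 13^1*17^( - 1) * 359^1*2879^( - 1)*44657^1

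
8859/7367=8859/7367  =  1.20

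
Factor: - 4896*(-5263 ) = 25767648 = 2^5*3^2*17^1*19^1*277^1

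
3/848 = 3/848 = 0.00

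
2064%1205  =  859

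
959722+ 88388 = 1048110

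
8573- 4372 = 4201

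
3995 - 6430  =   - 2435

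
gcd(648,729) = 81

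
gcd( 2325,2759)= 31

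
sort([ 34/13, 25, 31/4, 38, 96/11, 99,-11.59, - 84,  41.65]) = [-84, - 11.59  ,  34/13, 31/4,96/11, 25,38,41.65, 99] 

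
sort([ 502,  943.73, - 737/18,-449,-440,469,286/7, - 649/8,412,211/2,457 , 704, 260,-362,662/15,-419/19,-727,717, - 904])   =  [-904, - 727, - 449,  -  440,-362,  -  649/8,-737/18, - 419/19,286/7, 662/15,211/2,260, 412, 457,  469, 502,704, 717,943.73 ]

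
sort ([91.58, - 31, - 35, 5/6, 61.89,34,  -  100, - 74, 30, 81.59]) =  [-100,-74, - 35, - 31  ,  5/6,30, 34,  61.89, 81.59,91.58] 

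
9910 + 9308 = 19218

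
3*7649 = 22947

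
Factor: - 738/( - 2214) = 1/3  =  3^( - 1)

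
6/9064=3/4532 = 0.00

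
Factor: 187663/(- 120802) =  - 581/374 = -  2^( - 1) * 7^1 * 11^( - 1)*17^( - 1) *83^1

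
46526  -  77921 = -31395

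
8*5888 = 47104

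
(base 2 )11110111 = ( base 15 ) 117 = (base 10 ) 247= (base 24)A7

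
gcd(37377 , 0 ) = 37377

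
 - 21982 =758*(- 29)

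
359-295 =64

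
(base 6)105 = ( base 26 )1f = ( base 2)101001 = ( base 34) 17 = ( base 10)41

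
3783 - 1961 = 1822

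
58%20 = 18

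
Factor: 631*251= 251^1*631^1 = 158381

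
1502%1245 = 257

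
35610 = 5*7122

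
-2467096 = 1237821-3704917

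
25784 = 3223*8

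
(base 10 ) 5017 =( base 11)3851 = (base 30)5H7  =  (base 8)11631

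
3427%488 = 11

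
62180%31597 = 30583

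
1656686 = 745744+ 910942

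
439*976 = 428464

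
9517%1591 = 1562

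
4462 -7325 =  - 2863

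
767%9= 2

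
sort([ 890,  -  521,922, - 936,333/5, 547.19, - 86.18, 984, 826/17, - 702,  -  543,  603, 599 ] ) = [ - 936 ,  -  702, - 543,-521,-86.18,826/17,333/5, 547.19, 599, 603, 890 , 922,984]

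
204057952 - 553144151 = - 349086199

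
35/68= 35/68 = 0.51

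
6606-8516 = - 1910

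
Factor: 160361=17^1*9433^1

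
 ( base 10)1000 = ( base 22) 21a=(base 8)1750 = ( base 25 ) 1F0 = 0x3e8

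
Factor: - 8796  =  -2^2*3^1*733^1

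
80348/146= 40174/73= 550.33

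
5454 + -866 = 4588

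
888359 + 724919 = 1613278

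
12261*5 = 61305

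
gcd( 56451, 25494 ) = 1821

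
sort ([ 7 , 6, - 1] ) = [ - 1, 6, 7 ] 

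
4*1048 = 4192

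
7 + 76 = 83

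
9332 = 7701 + 1631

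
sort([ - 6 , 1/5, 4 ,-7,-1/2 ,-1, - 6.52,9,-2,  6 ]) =[-7, - 6.52, - 6, - 2,- 1 , - 1/2,1/5, 4,6,9] 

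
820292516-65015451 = 755277065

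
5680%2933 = 2747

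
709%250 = 209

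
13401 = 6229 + 7172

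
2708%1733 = 975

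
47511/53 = 896 + 23/53 = 896.43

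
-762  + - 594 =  - 1356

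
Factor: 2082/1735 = 2^1*3^1*5^( - 1)= 6/5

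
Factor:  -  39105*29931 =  - 3^3*5^1*11^2 * 79^1*907^1 = - 1170451755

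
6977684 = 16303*428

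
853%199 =57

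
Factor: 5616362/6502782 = 3^( - 1 )*11^(-2 ) * 13^(  -  2)*19^1 * 53^( - 1) * 147799^1 = 2808181/3251391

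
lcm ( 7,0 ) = 0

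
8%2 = 0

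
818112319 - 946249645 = -128137326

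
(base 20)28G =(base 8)1720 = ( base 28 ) 16o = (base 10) 976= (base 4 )33100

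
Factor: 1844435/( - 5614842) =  - 2^(-1 )*3^ ( - 1 )*5^1*19^(- 1)*293^1 *1259^1*49253^( - 1)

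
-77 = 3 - 80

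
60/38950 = 6/3895= 0.00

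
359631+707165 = 1066796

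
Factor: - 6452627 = -23^1*280549^1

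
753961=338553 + 415408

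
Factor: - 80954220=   -  2^2*3^1*5^1*977^1*1381^1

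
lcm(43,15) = 645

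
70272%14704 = 11456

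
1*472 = 472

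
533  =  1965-1432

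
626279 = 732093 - 105814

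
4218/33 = 127 + 9/11= 127.82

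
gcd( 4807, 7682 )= 23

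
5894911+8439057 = 14333968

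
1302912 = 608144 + 694768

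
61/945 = 61/945 = 0.06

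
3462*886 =3067332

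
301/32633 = 301/32633=0.01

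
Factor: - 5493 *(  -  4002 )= 2^1*3^2*23^1*29^1*1831^1=21982986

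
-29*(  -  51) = 1479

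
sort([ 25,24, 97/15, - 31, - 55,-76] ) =[ - 76,-55, - 31,97/15, 24,25 ]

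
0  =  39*0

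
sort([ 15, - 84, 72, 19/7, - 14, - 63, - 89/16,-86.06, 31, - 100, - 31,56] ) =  [-100, - 86.06,-84, - 63, - 31, - 14,- 89/16,  19/7 , 15,31,  56, 72 ] 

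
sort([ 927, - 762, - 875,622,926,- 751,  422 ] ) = [ - 875,-762, - 751,422, 622,926,927 ] 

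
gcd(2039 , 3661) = 1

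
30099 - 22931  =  7168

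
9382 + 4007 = 13389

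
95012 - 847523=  - 752511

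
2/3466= 1/1733 = 0.00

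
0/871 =0  =  0.00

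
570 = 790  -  220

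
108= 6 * 18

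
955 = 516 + 439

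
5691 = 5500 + 191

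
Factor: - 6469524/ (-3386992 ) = 2^(-2)*3^3 *7^( - 1)*37^1*1619^1 * 30241^( - 1) = 1617381/846748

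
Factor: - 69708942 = -2^1*3^2*17^1*157^1 * 1451^1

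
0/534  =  0 = 0.00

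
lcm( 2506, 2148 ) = 15036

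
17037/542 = 31 + 235/542 = 31.43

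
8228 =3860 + 4368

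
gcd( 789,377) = 1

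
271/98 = 271/98=2.77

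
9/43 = 9/43 = 0.21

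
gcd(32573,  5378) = 1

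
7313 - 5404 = 1909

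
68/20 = 17/5 = 3.40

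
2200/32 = 68+3/4 =68.75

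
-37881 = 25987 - 63868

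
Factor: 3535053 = 3^1*83^1 *14197^1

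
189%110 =79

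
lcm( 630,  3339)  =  33390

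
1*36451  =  36451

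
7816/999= 7 +823/999 = 7.82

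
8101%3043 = 2015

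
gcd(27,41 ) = 1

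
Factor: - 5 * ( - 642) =2^1 * 3^1*5^1*107^1 = 3210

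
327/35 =327/35 = 9.34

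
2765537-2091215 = 674322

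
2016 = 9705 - 7689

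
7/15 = 7/15 = 0.47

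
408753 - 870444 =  - 461691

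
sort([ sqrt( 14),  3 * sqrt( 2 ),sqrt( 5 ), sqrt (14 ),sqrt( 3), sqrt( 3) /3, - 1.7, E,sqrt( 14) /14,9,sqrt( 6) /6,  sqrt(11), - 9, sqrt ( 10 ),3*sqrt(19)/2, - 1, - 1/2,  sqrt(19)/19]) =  [ - 9, - 1.7 ,  -  1,  -  1/2,sqrt( 19 ) /19,sqrt( 14 )/14,sqrt (6)/6,sqrt( 3)/3, sqrt(3), sqrt( 5),  E,sqrt( 10 ), sqrt ( 11),sqrt( 14 ),sqrt(14),3 * sqrt( 2),3*sqrt( 19 ) /2 , 9 ]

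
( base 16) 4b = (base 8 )113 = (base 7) 135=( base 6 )203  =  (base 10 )75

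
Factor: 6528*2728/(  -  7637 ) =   -  17808384/7637=-  2^10*3^1*7^( - 1)*11^1*17^1*31^1*1091^ (  -  1)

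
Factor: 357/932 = 2^( - 2) * 3^1 * 7^1*17^1*233^( - 1)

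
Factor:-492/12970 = - 2^1*3^1*5^( - 1)*41^1*1297^( - 1) = - 246/6485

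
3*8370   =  25110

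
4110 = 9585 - 5475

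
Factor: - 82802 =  - 2^1*19^1*2179^1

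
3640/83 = 43 + 71/83 = 43.86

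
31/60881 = 31/60881 = 0.00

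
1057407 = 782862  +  274545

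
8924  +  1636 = 10560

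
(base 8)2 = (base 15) 2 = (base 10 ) 2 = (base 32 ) 2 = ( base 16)2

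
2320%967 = 386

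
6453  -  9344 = -2891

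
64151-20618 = 43533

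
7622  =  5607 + 2015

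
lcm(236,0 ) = 0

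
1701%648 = 405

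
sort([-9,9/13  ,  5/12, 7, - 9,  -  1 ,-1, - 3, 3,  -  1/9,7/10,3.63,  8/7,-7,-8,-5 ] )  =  [ - 9 ,-9, - 8, - 7, -5,  -  3, - 1,-1,-1/9,5/12,9/13,7/10,8/7,3,3.63,7 ]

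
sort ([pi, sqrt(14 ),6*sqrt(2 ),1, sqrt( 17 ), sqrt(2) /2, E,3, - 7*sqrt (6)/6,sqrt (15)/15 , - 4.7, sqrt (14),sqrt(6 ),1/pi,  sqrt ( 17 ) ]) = [ - 4.7, - 7*sqrt( 6)/6,sqrt (15) /15, 1/pi, sqrt(2)/2, 1,sqrt( 6), E, 3,pi,sqrt( 14), sqrt( 14 ), sqrt( 17 ), sqrt (17),  6*sqrt (2)]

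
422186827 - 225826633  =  196360194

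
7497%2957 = 1583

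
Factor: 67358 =2^1*33679^1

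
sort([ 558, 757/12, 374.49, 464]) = [ 757/12,  374.49, 464, 558] 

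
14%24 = 14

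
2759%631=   235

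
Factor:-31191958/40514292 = -2^ (-1)*3^( - 2)*13^ ( - 1)*19^1*83^( - 1) * 787^1 = - 14953/19422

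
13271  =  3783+9488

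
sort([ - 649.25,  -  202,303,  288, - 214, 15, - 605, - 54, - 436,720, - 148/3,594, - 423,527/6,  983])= [-649.25, - 605, - 436, - 423 , - 214, - 202,- 54,-148/3,15,527/6, 288,303,594,720,983 ]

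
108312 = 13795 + 94517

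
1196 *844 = 1009424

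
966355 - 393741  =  572614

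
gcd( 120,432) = 24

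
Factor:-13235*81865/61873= - 5^2*2339^1*2647^1*8839^( - 1) = -154783325/8839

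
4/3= 1+1/3=1.33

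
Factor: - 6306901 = -107^1 * 58943^1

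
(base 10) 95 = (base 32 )2v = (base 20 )4F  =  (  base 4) 1133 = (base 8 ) 137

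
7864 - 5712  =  2152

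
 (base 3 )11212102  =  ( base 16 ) DDC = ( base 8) 6734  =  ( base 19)9fe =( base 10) 3548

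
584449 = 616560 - 32111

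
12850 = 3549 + 9301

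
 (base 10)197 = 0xC5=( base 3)21022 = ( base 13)122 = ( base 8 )305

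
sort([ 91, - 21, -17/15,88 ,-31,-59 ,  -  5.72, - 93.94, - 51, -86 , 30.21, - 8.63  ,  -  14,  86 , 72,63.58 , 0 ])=[ - 93.94, - 86, - 59, - 51,-31,  -  21,-14,-8.63,-5.72,  -  17/15,  0, 30.21, 63.58,72,86,  88,  91]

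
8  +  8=16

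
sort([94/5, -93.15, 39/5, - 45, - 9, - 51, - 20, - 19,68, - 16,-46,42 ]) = [ - 93.15, - 51, - 46 , - 45, - 20, - 19,-16, - 9,39/5  ,  94/5, 42,68] 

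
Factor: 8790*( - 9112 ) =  - 2^4*3^1*5^1*17^1*67^1*293^1=-80094480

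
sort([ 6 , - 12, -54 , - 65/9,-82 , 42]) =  [ -82 , - 54, - 12, - 65/9 , 6, 42]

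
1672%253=154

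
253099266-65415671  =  187683595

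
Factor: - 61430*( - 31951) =2^1*5^1*89^1*359^1*6143^1=1962749930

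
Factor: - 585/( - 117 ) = 5 = 5^1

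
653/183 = 3 + 104/183 = 3.57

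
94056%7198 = 482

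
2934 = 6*489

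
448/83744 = 14/2617 = 0.01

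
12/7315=12/7315  =  0.00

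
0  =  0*90462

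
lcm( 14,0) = 0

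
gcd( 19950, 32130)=210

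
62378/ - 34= - 31189/17 = - 1834.65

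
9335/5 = 1867  =  1867.00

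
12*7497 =89964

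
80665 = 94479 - 13814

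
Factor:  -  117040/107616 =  - 2^( - 1)*3^( - 1)*5^1*7^1 * 11^1*59^( - 1 ) = - 385/354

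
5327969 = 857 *6217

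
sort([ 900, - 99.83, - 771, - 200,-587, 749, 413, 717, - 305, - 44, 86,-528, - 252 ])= [ - 771, - 587, - 528, -305, - 252, - 200, - 99.83 , - 44, 86 , 413, 717 , 749,900]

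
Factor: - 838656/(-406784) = 2^2*3^2*13^1*227^( -1) = 468/227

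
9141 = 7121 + 2020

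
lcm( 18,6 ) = 18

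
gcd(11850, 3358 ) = 2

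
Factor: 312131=457^1*683^1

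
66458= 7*9494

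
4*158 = 632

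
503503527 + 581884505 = 1085388032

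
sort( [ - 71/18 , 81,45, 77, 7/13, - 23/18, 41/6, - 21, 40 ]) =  [ - 21,- 71/18,-23/18, 7/13,41/6, 40, 45  ,  77, 81]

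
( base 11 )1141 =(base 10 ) 1497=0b10111011001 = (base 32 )1ep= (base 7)4236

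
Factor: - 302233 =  - 19^1*15907^1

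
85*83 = 7055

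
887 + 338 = 1225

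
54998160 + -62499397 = -7501237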